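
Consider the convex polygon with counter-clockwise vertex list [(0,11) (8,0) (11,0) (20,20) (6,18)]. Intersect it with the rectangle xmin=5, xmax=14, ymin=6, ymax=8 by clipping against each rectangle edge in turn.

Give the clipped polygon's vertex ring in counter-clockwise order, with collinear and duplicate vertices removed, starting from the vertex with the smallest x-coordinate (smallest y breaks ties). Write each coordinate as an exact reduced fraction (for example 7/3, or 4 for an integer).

1. After x ≥ 5: [(5,101/6) (5,33/8) (8,0) (11,0) (20,20) (6,18)]
2. After x ≤ 14: [(5,101/6) (5,33/8) (8,0) (11,0) (14,20/3) (14,134/7) (6,18)]
3. After y ≥ 6: [(5,101/6) (5,6) (137/10,6) (14,20/3) (14,134/7) (6,18)]
4. After y ≤ 8: [(5,8) (5,6) (137/10,6) (14,20/3) (14,8)]
5. Canonical ring: [(5,6) (137/10,6) (14,20/3) (14,8) (5,8)]

Clipped polygon: [(5,6) (137/10,6) (14,20/3) (14,8) (5,8)]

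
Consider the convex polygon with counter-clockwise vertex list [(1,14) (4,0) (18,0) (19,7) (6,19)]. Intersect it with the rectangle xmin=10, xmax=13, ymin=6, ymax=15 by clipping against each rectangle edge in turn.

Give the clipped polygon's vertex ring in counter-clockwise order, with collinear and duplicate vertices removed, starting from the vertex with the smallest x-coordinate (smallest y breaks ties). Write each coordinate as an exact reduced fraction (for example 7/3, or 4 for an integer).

1. After x ≥ 10: [(10,0) (18,0) (19,7) (10,199/13)]
2. After x ≤ 13: [(10,0) (13,0) (13,163/13) (10,199/13)]
3. After y ≥ 6: [(10,6) (13,6) (13,163/13) (10,199/13)]
4. After y ≤ 15: [(10,15) (10,6) (13,6) (13,163/13) (31/3,15)]
5. Canonical ring: [(10,6) (13,6) (13,163/13) (31/3,15) (10,15)]

Clipped polygon: [(10,6) (13,6) (13,163/13) (31/3,15) (10,15)]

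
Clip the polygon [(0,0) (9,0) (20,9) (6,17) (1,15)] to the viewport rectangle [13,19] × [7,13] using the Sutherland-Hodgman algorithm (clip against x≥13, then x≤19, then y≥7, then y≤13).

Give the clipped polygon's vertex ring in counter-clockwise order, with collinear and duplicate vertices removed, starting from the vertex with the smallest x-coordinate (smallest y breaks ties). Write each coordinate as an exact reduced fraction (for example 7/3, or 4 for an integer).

1. After x ≥ 13: [(13,36/11) (20,9) (13,13)]
2. After x ≤ 19: [(13,36/11) (19,90/11) (19,67/7) (13,13)]
3. After y ≥ 7: [(13,7) (158/9,7) (19,90/11) (19,67/7) (13,13)]
4. After y ≤ 13: [(13,7) (158/9,7) (19,90/11) (19,67/7) (13,13)]
5. Canonical ring: [(13,7) (158/9,7) (19,90/11) (19,67/7) (13,13)]

Clipped polygon: [(13,7) (158/9,7) (19,90/11) (19,67/7) (13,13)]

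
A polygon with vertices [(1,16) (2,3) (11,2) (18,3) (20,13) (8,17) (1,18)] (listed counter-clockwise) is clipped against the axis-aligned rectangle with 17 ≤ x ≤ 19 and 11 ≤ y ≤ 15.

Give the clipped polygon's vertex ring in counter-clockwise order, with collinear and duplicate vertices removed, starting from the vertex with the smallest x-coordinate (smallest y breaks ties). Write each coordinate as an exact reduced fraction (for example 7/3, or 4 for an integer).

Clipped polygon: [(17,11) (19,11) (19,40/3) (17,14)]

1. After x ≥ 17: [(17,20/7) (18,3) (20,13) (17,14)]
2. After x ≤ 19: [(17,20/7) (18,3) (19,8) (19,40/3) (17,14)]
3. After y ≥ 11: [(17,11) (19,11) (19,40/3) (17,14)]
4. After y ≤ 15: [(17,11) (19,11) (19,40/3) (17,14)]
5. Canonical ring: [(17,11) (19,11) (19,40/3) (17,14)]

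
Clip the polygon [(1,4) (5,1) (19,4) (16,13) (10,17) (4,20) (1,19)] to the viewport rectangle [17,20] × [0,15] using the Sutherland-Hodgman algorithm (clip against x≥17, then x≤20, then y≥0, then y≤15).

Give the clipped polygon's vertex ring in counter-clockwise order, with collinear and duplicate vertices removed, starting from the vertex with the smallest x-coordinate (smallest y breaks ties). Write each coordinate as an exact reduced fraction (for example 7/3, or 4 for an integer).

Clipped polygon: [(17,25/7) (19,4) (17,10)]

1. After x ≥ 17: [(17,25/7) (19,4) (17,10)]
2. After x ≤ 20: [(17,25/7) (19,4) (17,10)]
3. After y ≥ 0: [(17,25/7) (19,4) (17,10)]
4. After y ≤ 15: [(17,25/7) (19,4) (17,10)]
5. Canonical ring: [(17,25/7) (19,4) (17,10)]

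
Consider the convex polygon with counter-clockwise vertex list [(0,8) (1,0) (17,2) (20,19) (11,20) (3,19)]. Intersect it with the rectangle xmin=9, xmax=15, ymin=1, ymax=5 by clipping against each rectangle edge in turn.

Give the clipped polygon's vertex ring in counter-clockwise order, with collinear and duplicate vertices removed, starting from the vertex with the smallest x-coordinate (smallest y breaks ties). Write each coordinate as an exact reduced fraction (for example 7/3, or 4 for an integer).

Clipped polygon: [(9,1) (15,7/4) (15,5) (9,5)]

1. After x ≥ 9: [(9,1) (17,2) (20,19) (11,20) (9,79/4)]
2. After x ≤ 15: [(9,1) (15,7/4) (15,176/9) (11,20) (9,79/4)]
3. After y ≥ 1: [(9,1) (15,7/4) (15,176/9) (11,20) (9,79/4)]
4. After y ≤ 5: [(9,5) (9,1) (15,7/4) (15,5)]
5. Canonical ring: [(9,1) (15,7/4) (15,5) (9,5)]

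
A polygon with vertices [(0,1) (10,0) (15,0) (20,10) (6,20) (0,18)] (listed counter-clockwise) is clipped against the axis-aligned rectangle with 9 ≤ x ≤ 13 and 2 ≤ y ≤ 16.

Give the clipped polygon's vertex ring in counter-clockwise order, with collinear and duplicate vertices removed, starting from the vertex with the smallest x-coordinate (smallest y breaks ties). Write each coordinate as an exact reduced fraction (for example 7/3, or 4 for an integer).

1. After x ≥ 9: [(9,1/10) (10,0) (15,0) (20,10) (9,125/7)]
2. After x ≤ 13: [(9,1/10) (10,0) (13,0) (13,15) (9,125/7)]
3. After y ≥ 2: [(9,2) (13,2) (13,15) (9,125/7)]
4. After y ≤ 16: [(9,16) (9,2) (13,2) (13,15) (58/5,16)]
5. Canonical ring: [(9,2) (13,2) (13,15) (58/5,16) (9,16)]

Clipped polygon: [(9,2) (13,2) (13,15) (58/5,16) (9,16)]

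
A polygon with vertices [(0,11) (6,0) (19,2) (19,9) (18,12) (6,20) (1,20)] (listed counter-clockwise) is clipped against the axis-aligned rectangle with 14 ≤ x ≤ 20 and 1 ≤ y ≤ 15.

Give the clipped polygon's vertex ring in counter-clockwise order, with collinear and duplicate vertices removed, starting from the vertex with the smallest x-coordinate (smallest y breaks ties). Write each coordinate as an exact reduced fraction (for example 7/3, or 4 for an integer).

Clipped polygon: [(14,16/13) (19,2) (19,9) (18,12) (14,44/3)]

1. After x ≥ 14: [(14,16/13) (19,2) (19,9) (18,12) (14,44/3)]
2. After x ≤ 20: [(14,16/13) (19,2) (19,9) (18,12) (14,44/3)]
3. After y ≥ 1: [(14,16/13) (19,2) (19,9) (18,12) (14,44/3)]
4. After y ≤ 15: [(14,16/13) (19,2) (19,9) (18,12) (14,44/3)]
5. Canonical ring: [(14,16/13) (19,2) (19,9) (18,12) (14,44/3)]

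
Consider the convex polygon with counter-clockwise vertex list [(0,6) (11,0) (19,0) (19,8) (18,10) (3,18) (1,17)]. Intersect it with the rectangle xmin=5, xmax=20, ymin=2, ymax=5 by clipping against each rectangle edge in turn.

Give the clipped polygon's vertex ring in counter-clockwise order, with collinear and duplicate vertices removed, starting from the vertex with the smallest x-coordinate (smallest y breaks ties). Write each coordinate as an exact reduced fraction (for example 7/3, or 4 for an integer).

1. After x ≥ 5: [(5,36/11) (11,0) (19,0) (19,8) (18,10) (5,254/15)]
2. After x ≤ 20: [(5,36/11) (11,0) (19,0) (19,8) (18,10) (5,254/15)]
3. After y ≥ 2: [(5,36/11) (22/3,2) (19,2) (19,8) (18,10) (5,254/15)]
4. After y ≤ 5: [(5,5) (5,36/11) (22/3,2) (19,2) (19,5)]
5. Canonical ring: [(5,36/11) (22/3,2) (19,2) (19,5) (5,5)]

Clipped polygon: [(5,36/11) (22/3,2) (19,2) (19,5) (5,5)]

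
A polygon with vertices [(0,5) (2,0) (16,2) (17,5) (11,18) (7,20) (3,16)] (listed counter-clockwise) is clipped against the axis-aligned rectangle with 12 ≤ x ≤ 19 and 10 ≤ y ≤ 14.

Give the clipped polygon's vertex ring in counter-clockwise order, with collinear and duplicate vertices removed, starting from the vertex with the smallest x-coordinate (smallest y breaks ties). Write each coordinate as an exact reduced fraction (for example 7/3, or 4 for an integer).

1. After x ≥ 12: [(12,10/7) (16,2) (17,5) (12,95/6)]
2. After x ≤ 19: [(12,10/7) (16,2) (17,5) (12,95/6)]
3. After y ≥ 10: [(12,10) (191/13,10) (12,95/6)]
4. After y ≤ 14: [(12,14) (12,10) (191/13,10) (167/13,14)]
5. Canonical ring: [(12,10) (191/13,10) (167/13,14) (12,14)]

Clipped polygon: [(12,10) (191/13,10) (167/13,14) (12,14)]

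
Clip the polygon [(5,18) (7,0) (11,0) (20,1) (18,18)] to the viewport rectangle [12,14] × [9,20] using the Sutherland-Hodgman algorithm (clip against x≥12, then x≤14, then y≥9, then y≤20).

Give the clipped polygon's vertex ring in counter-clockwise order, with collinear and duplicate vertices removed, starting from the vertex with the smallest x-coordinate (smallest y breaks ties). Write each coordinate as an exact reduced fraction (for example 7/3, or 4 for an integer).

Clipped polygon: [(12,9) (14,9) (14,18) (12,18)]

1. After x ≥ 12: [(12,18) (12,1/9) (20,1) (18,18)]
2. After x ≤ 14: [(14,18) (12,18) (12,1/9) (14,1/3)]
3. After y ≥ 9: [(14,9) (14,18) (12,18) (12,9)]
4. After y ≤ 20: [(14,9) (14,18) (12,18) (12,9)]
5. Canonical ring: [(12,9) (14,9) (14,18) (12,18)]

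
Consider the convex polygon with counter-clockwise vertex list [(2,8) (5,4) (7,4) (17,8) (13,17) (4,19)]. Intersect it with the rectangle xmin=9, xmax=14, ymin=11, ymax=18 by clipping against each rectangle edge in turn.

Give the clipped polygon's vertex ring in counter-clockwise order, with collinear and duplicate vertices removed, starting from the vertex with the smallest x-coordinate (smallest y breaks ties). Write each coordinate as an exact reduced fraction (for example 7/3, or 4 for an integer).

1. After x ≥ 9: [(9,24/5) (17,8) (13,17) (9,161/9)]
2. After x ≤ 14: [(9,24/5) (14,34/5) (14,59/4) (13,17) (9,161/9)]
3. After y ≥ 11: [(9,11) (14,11) (14,59/4) (13,17) (9,161/9)]
4. After y ≤ 18: [(9,11) (14,11) (14,59/4) (13,17) (9,161/9)]
5. Canonical ring: [(9,11) (14,11) (14,59/4) (13,17) (9,161/9)]

Clipped polygon: [(9,11) (14,11) (14,59/4) (13,17) (9,161/9)]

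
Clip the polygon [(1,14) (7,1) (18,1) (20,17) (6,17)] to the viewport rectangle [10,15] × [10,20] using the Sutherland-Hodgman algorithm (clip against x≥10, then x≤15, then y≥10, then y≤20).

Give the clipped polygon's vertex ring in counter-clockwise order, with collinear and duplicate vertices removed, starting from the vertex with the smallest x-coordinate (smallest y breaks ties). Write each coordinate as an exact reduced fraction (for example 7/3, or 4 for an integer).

Clipped polygon: [(10,10) (15,10) (15,17) (10,17)]

1. After x ≥ 10: [(10,1) (18,1) (20,17) (10,17)]
2. After x ≤ 15: [(10,1) (15,1) (15,17) (10,17)]
3. After y ≥ 10: [(10,10) (15,10) (15,17) (10,17)]
4. After y ≤ 20: [(10,10) (15,10) (15,17) (10,17)]
5. Canonical ring: [(10,10) (15,10) (15,17) (10,17)]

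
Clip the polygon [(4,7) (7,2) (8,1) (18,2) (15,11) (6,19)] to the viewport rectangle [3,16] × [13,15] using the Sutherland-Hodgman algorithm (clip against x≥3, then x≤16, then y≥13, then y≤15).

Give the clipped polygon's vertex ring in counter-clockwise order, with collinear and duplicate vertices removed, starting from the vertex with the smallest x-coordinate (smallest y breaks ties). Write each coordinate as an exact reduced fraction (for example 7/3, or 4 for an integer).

1. After x ≥ 3: [(4,7) (7,2) (8,1) (18,2) (15,11) (6,19)]
2. After x ≤ 16: [(4,7) (7,2) (8,1) (16,9/5) (16,8) (15,11) (6,19)]
3. After y ≥ 13: [(5,13) (51/4,13) (6,19)]
4. After y ≤ 15: [(16/3,15) (5,13) (51/4,13) (21/2,15)]
5. Canonical ring: [(5,13) (51/4,13) (21/2,15) (16/3,15)]

Clipped polygon: [(5,13) (51/4,13) (21/2,15) (16/3,15)]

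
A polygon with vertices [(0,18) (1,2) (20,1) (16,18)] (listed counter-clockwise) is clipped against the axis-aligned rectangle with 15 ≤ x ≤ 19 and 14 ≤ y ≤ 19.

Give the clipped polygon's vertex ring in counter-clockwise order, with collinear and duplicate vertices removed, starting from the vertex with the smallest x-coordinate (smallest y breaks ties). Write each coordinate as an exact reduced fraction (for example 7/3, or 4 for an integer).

Clipped polygon: [(15,14) (288/17,14) (16,18) (15,18)]

1. After x ≥ 15: [(15,18) (15,24/19) (20,1) (16,18)]
2. After x ≤ 19: [(15,18) (15,24/19) (19,20/19) (19,21/4) (16,18)]
3. After y ≥ 14: [(15,18) (15,14) (288/17,14) (16,18)]
4. After y ≤ 19: [(15,18) (15,14) (288/17,14) (16,18)]
5. Canonical ring: [(15,14) (288/17,14) (16,18) (15,18)]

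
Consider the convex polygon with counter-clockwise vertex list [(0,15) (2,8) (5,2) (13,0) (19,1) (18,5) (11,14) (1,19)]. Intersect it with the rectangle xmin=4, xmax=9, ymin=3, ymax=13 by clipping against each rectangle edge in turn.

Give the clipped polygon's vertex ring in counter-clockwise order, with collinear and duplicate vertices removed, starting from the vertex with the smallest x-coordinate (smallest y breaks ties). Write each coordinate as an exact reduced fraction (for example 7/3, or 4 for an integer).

1. After x ≥ 4: [(4,4) (5,2) (13,0) (19,1) (18,5) (11,14) (4,35/2)]
2. After x ≤ 9: [(4,4) (5,2) (9,1) (9,15) (4,35/2)]
3. After y ≥ 3: [(4,4) (9/2,3) (9,3) (9,15) (4,35/2)]
4. After y ≤ 13: [(4,13) (4,4) (9/2,3) (9,3) (9,13)]
5. Canonical ring: [(4,4) (9/2,3) (9,3) (9,13) (4,13)]

Clipped polygon: [(4,4) (9/2,3) (9,3) (9,13) (4,13)]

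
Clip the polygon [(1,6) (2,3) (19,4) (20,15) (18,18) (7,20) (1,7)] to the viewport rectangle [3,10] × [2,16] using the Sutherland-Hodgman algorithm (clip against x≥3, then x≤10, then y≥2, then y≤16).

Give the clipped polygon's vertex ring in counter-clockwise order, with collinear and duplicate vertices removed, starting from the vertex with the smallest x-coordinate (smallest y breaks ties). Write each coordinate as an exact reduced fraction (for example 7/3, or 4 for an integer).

1. After x ≥ 3: [(3,52/17) (19,4) (20,15) (18,18) (7,20) (3,34/3)]
2. After x ≤ 10: [(3,52/17) (10,59/17) (10,214/11) (7,20) (3,34/3)]
3. After y ≥ 2: [(3,52/17) (10,59/17) (10,214/11) (7,20) (3,34/3)]
4. After y ≤ 16: [(3,52/17) (10,59/17) (10,16) (67/13,16) (3,34/3)]
5. Canonical ring: [(3,52/17) (10,59/17) (10,16) (67/13,16) (3,34/3)]

Clipped polygon: [(3,52/17) (10,59/17) (10,16) (67/13,16) (3,34/3)]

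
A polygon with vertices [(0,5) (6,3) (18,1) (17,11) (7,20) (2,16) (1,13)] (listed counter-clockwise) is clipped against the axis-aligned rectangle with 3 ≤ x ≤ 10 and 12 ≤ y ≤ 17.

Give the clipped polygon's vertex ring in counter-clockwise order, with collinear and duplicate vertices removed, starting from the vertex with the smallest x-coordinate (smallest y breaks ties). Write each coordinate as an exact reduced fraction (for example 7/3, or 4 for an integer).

Clipped polygon: [(3,12) (10,12) (10,17) (13/4,17) (3,84/5)]

1. After x ≥ 3: [(3,4) (6,3) (18,1) (17,11) (7,20) (3,84/5)]
2. After x ≤ 10: [(3,4) (6,3) (10,7/3) (10,173/10) (7,20) (3,84/5)]
3. After y ≥ 12: [(3,12) (10,12) (10,173/10) (7,20) (3,84/5)]
4. After y ≤ 17: [(3,12) (10,12) (10,17) (13/4,17) (3,84/5)]
5. Canonical ring: [(3,12) (10,12) (10,17) (13/4,17) (3,84/5)]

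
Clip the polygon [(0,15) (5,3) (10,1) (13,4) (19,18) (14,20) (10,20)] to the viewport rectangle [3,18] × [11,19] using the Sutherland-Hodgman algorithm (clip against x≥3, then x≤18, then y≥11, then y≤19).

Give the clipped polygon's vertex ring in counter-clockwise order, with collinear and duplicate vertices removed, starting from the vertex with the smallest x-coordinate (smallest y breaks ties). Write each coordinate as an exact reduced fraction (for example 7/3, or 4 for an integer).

Clipped polygon: [(3,11) (16,11) (18,47/3) (18,92/5) (33/2,19) (8,19) (3,33/2)]

1. After x ≥ 3: [(3,33/2) (3,39/5) (5,3) (10,1) (13,4) (19,18) (14,20) (10,20)]
2. After x ≤ 18: [(3,33/2) (3,39/5) (5,3) (10,1) (13,4) (18,47/3) (18,92/5) (14,20) (10,20)]
3. After y ≥ 11: [(3,33/2) (3,11) (16,11) (18,47/3) (18,92/5) (14,20) (10,20)]
4. After y ≤ 19: [(8,19) (3,33/2) (3,11) (16,11) (18,47/3) (18,92/5) (33/2,19)]
5. Canonical ring: [(3,11) (16,11) (18,47/3) (18,92/5) (33/2,19) (8,19) (3,33/2)]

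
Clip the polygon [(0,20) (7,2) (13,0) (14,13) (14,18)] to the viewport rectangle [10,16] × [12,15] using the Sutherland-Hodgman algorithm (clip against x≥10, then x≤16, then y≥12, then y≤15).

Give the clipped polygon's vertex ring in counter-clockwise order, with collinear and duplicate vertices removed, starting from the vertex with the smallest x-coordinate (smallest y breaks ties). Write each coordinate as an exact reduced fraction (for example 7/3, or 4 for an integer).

Clipped polygon: [(10,12) (181/13,12) (14,13) (14,15) (10,15)]

1. After x ≥ 10: [(10,130/7) (10,1) (13,0) (14,13) (14,18)]
2. After x ≤ 16: [(10,130/7) (10,1) (13,0) (14,13) (14,18)]
3. After y ≥ 12: [(10,130/7) (10,12) (181/13,12) (14,13) (14,18)]
4. After y ≤ 15: [(10,15) (10,12) (181/13,12) (14,13) (14,15)]
5. Canonical ring: [(10,12) (181/13,12) (14,13) (14,15) (10,15)]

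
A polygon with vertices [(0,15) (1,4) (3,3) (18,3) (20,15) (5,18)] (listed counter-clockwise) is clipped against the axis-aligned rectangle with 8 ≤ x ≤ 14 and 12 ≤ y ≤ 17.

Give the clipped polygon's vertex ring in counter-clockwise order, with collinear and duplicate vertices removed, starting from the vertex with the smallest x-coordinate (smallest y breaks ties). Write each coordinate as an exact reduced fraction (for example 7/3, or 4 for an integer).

Clipped polygon: [(8,12) (14,12) (14,81/5) (10,17) (8,17)]

1. After x ≥ 8: [(8,3) (18,3) (20,15) (8,87/5)]
2. After x ≤ 14: [(8,3) (14,3) (14,81/5) (8,87/5)]
3. After y ≥ 12: [(8,12) (14,12) (14,81/5) (8,87/5)]
4. After y ≤ 17: [(8,17) (8,12) (14,12) (14,81/5) (10,17)]
5. Canonical ring: [(8,12) (14,12) (14,81/5) (10,17) (8,17)]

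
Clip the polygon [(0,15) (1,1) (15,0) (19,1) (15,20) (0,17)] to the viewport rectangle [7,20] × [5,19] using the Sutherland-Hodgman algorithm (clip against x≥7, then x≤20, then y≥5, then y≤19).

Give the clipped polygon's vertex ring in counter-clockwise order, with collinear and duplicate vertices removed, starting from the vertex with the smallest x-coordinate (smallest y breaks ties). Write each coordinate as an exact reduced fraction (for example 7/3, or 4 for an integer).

1. After x ≥ 7: [(7,4/7) (15,0) (19,1) (15,20) (7,92/5)]
2. After x ≤ 20: [(7,4/7) (15,0) (19,1) (15,20) (7,92/5)]
3. After y ≥ 5: [(7,5) (345/19,5) (15,20) (7,92/5)]
4. After y ≤ 19: [(7,5) (345/19,5) (289/19,19) (10,19) (7,92/5)]
5. Canonical ring: [(7,5) (345/19,5) (289/19,19) (10,19) (7,92/5)]

Clipped polygon: [(7,5) (345/19,5) (289/19,19) (10,19) (7,92/5)]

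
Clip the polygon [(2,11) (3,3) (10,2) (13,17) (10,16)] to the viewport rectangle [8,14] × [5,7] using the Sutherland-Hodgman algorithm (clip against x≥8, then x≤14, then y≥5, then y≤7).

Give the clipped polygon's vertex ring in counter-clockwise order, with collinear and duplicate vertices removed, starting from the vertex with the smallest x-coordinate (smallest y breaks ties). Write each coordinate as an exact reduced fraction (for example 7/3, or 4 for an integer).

Clipped polygon: [(8,5) (53/5,5) (11,7) (8,7)]

1. After x ≥ 8: [(8,59/4) (8,16/7) (10,2) (13,17) (10,16)]
2. After x ≤ 14: [(8,59/4) (8,16/7) (10,2) (13,17) (10,16)]
3. After y ≥ 5: [(8,59/4) (8,5) (53/5,5) (13,17) (10,16)]
4. After y ≤ 7: [(8,7) (8,5) (53/5,5) (11,7)]
5. Canonical ring: [(8,5) (53/5,5) (11,7) (8,7)]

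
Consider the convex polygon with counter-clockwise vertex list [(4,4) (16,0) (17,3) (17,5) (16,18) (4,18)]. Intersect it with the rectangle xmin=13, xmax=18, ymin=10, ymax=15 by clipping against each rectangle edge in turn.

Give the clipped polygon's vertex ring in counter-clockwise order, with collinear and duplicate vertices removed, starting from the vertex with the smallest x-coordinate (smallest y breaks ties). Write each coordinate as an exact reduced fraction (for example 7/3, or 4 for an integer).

1. After x ≥ 13: [(13,1) (16,0) (17,3) (17,5) (16,18) (13,18)]
2. After x ≤ 18: [(13,1) (16,0) (17,3) (17,5) (16,18) (13,18)]
3. After y ≥ 10: [(13,10) (216/13,10) (16,18) (13,18)]
4. After y ≤ 15: [(13,15) (13,10) (216/13,10) (211/13,15)]
5. Canonical ring: [(13,10) (216/13,10) (211/13,15) (13,15)]

Clipped polygon: [(13,10) (216/13,10) (211/13,15) (13,15)]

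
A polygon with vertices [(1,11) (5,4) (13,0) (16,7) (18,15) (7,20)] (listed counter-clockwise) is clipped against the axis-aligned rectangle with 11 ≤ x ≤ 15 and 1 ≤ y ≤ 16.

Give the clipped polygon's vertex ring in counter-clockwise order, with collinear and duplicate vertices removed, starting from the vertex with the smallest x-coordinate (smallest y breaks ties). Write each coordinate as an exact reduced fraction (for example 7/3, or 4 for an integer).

1. After x ≥ 11: [(11,1) (13,0) (16,7) (18,15) (11,200/11)]
2. After x ≤ 15: [(11,1) (13,0) (15,14/3) (15,180/11) (11,200/11)]
3. After y ≥ 1: [(11,1) (11,1) (94/7,1) (15,14/3) (15,180/11) (11,200/11)]
4. After y ≤ 16: [(11,16) (11,1) (11,1) (94/7,1) (15,14/3) (15,16)]
5. Canonical ring: [(11,1) (94/7,1) (15,14/3) (15,16) (11,16)]

Clipped polygon: [(11,1) (94/7,1) (15,14/3) (15,16) (11,16)]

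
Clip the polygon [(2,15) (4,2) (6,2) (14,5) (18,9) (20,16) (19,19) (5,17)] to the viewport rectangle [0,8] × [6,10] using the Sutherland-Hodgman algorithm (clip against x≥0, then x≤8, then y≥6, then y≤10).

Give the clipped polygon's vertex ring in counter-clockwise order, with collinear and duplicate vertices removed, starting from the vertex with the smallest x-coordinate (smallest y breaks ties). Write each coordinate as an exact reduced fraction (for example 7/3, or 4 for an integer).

1. After x ≥ 0: [(2,15) (4,2) (6,2) (14,5) (18,9) (20,16) (19,19) (5,17)]
2. After x ≤ 8: [(2,15) (4,2) (6,2) (8,11/4) (8,122/7) (5,17)]
3. After y ≥ 6: [(2,15) (44/13,6) (8,6) (8,122/7) (5,17)]
4. After y ≤ 10: [(36/13,10) (44/13,6) (8,6) (8,10)]
5. Canonical ring: [(36/13,10) (44/13,6) (8,6) (8,10)]

Clipped polygon: [(36/13,10) (44/13,6) (8,6) (8,10)]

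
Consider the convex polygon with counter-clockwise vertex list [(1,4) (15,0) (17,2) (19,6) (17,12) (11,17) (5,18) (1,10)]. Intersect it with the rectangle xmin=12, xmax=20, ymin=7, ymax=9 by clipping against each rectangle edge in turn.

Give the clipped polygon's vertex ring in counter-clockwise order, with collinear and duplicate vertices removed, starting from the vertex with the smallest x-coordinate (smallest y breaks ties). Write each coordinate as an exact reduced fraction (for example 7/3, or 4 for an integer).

1. After x ≥ 12: [(12,6/7) (15,0) (17,2) (19,6) (17,12) (12,97/6)]
2. After x ≤ 20: [(12,6/7) (15,0) (17,2) (19,6) (17,12) (12,97/6)]
3. After y ≥ 7: [(12,7) (56/3,7) (17,12) (12,97/6)]
4. After y ≤ 9: [(12,9) (12,7) (56/3,7) (18,9)]
5. Canonical ring: [(12,7) (56/3,7) (18,9) (12,9)]

Clipped polygon: [(12,7) (56/3,7) (18,9) (12,9)]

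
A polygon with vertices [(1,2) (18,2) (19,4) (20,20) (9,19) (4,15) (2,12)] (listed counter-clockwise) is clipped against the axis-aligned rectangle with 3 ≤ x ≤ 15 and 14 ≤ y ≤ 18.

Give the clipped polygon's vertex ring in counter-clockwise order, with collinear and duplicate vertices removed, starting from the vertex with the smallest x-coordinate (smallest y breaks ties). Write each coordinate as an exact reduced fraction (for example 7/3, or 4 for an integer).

Clipped polygon: [(10/3,14) (15,14) (15,18) (31/4,18) (4,15)]

1. After x ≥ 3: [(3,2) (18,2) (19,4) (20,20) (9,19) (4,15) (3,27/2)]
2. After x ≤ 15: [(3,2) (15,2) (15,215/11) (9,19) (4,15) (3,27/2)]
3. After y ≥ 14: [(15,14) (15,215/11) (9,19) (4,15) (10/3,14)]
4. After y ≤ 18: [(15,14) (15,18) (31/4,18) (4,15) (10/3,14)]
5. Canonical ring: [(10/3,14) (15,14) (15,18) (31/4,18) (4,15)]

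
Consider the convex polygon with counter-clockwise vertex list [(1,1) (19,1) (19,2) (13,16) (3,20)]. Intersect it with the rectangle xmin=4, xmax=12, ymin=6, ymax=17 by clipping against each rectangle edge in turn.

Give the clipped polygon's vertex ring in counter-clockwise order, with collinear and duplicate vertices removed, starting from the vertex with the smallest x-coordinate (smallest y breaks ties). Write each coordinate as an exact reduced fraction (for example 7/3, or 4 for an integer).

1. After x ≥ 4: [(4,1) (19,1) (19,2) (13,16) (4,98/5)]
2. After x ≤ 12: [(4,1) (12,1) (12,82/5) (4,98/5)]
3. After y ≥ 6: [(4,6) (12,6) (12,82/5) (4,98/5)]
4. After y ≤ 17: [(4,17) (4,6) (12,6) (12,82/5) (21/2,17)]
5. Canonical ring: [(4,6) (12,6) (12,82/5) (21/2,17) (4,17)]

Clipped polygon: [(4,6) (12,6) (12,82/5) (21/2,17) (4,17)]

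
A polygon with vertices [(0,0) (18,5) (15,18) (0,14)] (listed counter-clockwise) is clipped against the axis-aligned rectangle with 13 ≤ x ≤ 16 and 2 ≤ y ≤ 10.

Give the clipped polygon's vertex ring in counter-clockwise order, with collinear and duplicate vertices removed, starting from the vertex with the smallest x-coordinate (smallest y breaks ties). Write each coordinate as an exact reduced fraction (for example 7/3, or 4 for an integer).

1. After x ≥ 13: [(13,65/18) (18,5) (15,18) (13,262/15)]
2. After x ≤ 16: [(13,65/18) (16,40/9) (16,41/3) (15,18) (13,262/15)]
3. After y ≥ 2: [(13,65/18) (16,40/9) (16,41/3) (15,18) (13,262/15)]
4. After y ≤ 10: [(13,10) (13,65/18) (16,40/9) (16,10)]
5. Canonical ring: [(13,65/18) (16,40/9) (16,10) (13,10)]

Clipped polygon: [(13,65/18) (16,40/9) (16,10) (13,10)]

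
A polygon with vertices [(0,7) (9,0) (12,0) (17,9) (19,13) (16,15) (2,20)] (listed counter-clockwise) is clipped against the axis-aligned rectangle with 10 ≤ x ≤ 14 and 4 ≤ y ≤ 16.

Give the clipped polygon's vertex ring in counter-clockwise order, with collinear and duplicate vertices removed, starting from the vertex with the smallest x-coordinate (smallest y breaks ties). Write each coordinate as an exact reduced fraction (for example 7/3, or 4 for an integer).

1. After x ≥ 10: [(10,0) (12,0) (17,9) (19,13) (16,15) (10,120/7)]
2. After x ≤ 14: [(10,0) (12,0) (14,18/5) (14,110/7) (10,120/7)]
3. After y ≥ 4: [(10,4) (14,4) (14,110/7) (10,120/7)]
4. After y ≤ 16: [(10,16) (10,4) (14,4) (14,110/7) (66/5,16)]
5. Canonical ring: [(10,4) (14,4) (14,110/7) (66/5,16) (10,16)]

Clipped polygon: [(10,4) (14,4) (14,110/7) (66/5,16) (10,16)]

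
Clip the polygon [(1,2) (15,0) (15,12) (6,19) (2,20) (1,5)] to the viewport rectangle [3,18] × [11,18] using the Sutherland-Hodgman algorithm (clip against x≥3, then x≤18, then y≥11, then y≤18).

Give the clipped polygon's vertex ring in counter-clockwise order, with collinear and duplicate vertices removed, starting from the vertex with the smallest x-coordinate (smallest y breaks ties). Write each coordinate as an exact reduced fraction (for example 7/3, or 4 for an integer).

Clipped polygon: [(3,11) (15,11) (15,12) (51/7,18) (3,18)]

1. After x ≥ 3: [(3,12/7) (15,0) (15,12) (6,19) (3,79/4)]
2. After x ≤ 18: [(3,12/7) (15,0) (15,12) (6,19) (3,79/4)]
3. After y ≥ 11: [(3,11) (15,11) (15,12) (6,19) (3,79/4)]
4. After y ≤ 18: [(3,18) (3,11) (15,11) (15,12) (51/7,18)]
5. Canonical ring: [(3,11) (15,11) (15,12) (51/7,18) (3,18)]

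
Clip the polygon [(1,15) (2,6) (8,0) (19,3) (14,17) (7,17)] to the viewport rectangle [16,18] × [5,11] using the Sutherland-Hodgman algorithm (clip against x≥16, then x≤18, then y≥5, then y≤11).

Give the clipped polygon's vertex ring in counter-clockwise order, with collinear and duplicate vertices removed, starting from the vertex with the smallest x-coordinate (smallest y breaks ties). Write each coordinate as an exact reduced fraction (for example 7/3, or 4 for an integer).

1. After x ≥ 16: [(16,24/11) (19,3) (16,57/5)]
2. After x ≤ 18: [(16,24/11) (18,30/11) (18,29/5) (16,57/5)]
3. After y ≥ 5: [(16,5) (18,5) (18,29/5) (16,57/5)]
4. After y ≤ 11: [(16,11) (16,5) (18,5) (18,29/5) (113/7,11)]
5. Canonical ring: [(16,5) (18,5) (18,29/5) (113/7,11) (16,11)]

Clipped polygon: [(16,5) (18,5) (18,29/5) (113/7,11) (16,11)]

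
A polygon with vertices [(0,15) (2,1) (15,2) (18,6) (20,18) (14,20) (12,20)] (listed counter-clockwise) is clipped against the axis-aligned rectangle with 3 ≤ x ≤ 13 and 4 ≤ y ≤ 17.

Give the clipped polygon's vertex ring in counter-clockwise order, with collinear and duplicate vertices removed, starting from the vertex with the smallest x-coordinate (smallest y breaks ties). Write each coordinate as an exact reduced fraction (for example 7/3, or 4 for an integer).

1. After x ≥ 3: [(3,65/4) (3,14/13) (15,2) (18,6) (20,18) (14,20) (12,20)]
2. After x ≤ 13: [(3,65/4) (3,14/13) (13,24/13) (13,20) (12,20)]
3. After y ≥ 4: [(3,65/4) (3,4) (13,4) (13,20) (12,20)]
4. After y ≤ 17: [(24/5,17) (3,65/4) (3,4) (13,4) (13,17)]
5. Canonical ring: [(3,4) (13,4) (13,17) (24/5,17) (3,65/4)]

Clipped polygon: [(3,4) (13,4) (13,17) (24/5,17) (3,65/4)]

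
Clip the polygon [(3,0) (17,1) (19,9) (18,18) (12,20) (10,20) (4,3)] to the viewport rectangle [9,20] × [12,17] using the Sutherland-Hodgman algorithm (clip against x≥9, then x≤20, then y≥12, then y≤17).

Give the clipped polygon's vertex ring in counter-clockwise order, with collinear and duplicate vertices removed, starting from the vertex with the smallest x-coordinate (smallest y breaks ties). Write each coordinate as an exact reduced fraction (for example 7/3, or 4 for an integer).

Clipped polygon: [(9,12) (56/3,12) (163/9,17) (9,17)]

1. After x ≥ 9: [(9,3/7) (17,1) (19,9) (18,18) (12,20) (10,20) (9,103/6)]
2. After x ≤ 20: [(9,3/7) (17,1) (19,9) (18,18) (12,20) (10,20) (9,103/6)]
3. After y ≥ 12: [(9,12) (56/3,12) (18,18) (12,20) (10,20) (9,103/6)]
4. After y ≤ 17: [(9,17) (9,12) (56/3,12) (163/9,17)]
5. Canonical ring: [(9,12) (56/3,12) (163/9,17) (9,17)]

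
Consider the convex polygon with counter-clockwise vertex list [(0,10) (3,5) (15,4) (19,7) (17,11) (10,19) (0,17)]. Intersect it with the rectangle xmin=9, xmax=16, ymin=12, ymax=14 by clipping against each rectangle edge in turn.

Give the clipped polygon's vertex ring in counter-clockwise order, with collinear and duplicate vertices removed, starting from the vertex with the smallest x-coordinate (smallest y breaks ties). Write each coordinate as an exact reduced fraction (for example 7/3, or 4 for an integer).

1. After x ≥ 9: [(9,9/2) (15,4) (19,7) (17,11) (10,19) (9,94/5)]
2. After x ≤ 16: [(9,9/2) (15,4) (16,19/4) (16,85/7) (10,19) (9,94/5)]
3. After y ≥ 12: [(9,12) (16,12) (16,85/7) (10,19) (9,94/5)]
4. After y ≤ 14: [(9,14) (9,12) (16,12) (16,85/7) (115/8,14)]
5. Canonical ring: [(9,12) (16,12) (16,85/7) (115/8,14) (9,14)]

Clipped polygon: [(9,12) (16,12) (16,85/7) (115/8,14) (9,14)]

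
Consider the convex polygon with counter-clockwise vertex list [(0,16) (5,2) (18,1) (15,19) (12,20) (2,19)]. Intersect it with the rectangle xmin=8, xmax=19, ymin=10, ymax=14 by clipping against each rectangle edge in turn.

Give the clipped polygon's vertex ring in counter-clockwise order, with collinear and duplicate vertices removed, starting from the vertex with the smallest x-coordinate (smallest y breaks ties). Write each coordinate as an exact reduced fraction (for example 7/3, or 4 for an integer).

Clipped polygon: [(8,10) (33/2,10) (95/6,14) (8,14)]

1. After x ≥ 8: [(8,23/13) (18,1) (15,19) (12,20) (8,98/5)]
2. After x ≤ 19: [(8,23/13) (18,1) (15,19) (12,20) (8,98/5)]
3. After y ≥ 10: [(8,10) (33/2,10) (15,19) (12,20) (8,98/5)]
4. After y ≤ 14: [(8,14) (8,10) (33/2,10) (95/6,14)]
5. Canonical ring: [(8,10) (33/2,10) (95/6,14) (8,14)]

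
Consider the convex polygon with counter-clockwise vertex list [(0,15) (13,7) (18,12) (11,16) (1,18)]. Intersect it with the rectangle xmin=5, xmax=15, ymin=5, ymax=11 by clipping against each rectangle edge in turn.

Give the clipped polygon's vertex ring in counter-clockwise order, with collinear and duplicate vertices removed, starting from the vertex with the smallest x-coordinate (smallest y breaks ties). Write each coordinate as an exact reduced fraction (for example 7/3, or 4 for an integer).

Clipped polygon: [(13/2,11) (13,7) (15,9) (15,11)]

1. After x ≥ 5: [(5,155/13) (13,7) (18,12) (11,16) (5,86/5)]
2. After x ≤ 15: [(5,155/13) (13,7) (15,9) (15,96/7) (11,16) (5,86/5)]
3. After y ≥ 5: [(5,155/13) (13,7) (15,9) (15,96/7) (11,16) (5,86/5)]
4. After y ≤ 11: [(13/2,11) (13,7) (15,9) (15,11)]
5. Canonical ring: [(13/2,11) (13,7) (15,9) (15,11)]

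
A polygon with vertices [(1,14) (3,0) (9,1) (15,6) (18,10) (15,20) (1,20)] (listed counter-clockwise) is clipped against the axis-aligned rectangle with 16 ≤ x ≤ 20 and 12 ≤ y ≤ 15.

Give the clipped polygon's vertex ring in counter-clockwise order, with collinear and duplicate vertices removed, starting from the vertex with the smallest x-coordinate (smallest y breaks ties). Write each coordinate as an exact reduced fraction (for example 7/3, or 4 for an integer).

1. After x ≥ 16: [(16,22/3) (18,10) (16,50/3)]
2. After x ≤ 20: [(16,22/3) (18,10) (16,50/3)]
3. After y ≥ 12: [(16,12) (87/5,12) (16,50/3)]
4. After y ≤ 15: [(16,15) (16,12) (87/5,12) (33/2,15)]
5. Canonical ring: [(16,12) (87/5,12) (33/2,15) (16,15)]

Clipped polygon: [(16,12) (87/5,12) (33/2,15) (16,15)]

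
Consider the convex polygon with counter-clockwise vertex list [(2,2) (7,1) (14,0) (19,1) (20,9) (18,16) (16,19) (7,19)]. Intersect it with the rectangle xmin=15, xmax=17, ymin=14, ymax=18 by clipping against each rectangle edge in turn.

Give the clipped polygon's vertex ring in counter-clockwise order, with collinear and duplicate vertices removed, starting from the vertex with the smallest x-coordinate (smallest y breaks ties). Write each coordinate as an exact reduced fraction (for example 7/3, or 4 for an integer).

1. After x ≥ 15: [(15,1/5) (19,1) (20,9) (18,16) (16,19) (15,19)]
2. After x ≤ 17: [(15,1/5) (17,3/5) (17,35/2) (16,19) (15,19)]
3. After y ≥ 14: [(15,14) (17,14) (17,35/2) (16,19) (15,19)]
4. After y ≤ 18: [(15,18) (15,14) (17,14) (17,35/2) (50/3,18)]
5. Canonical ring: [(15,14) (17,14) (17,35/2) (50/3,18) (15,18)]

Clipped polygon: [(15,14) (17,14) (17,35/2) (50/3,18) (15,18)]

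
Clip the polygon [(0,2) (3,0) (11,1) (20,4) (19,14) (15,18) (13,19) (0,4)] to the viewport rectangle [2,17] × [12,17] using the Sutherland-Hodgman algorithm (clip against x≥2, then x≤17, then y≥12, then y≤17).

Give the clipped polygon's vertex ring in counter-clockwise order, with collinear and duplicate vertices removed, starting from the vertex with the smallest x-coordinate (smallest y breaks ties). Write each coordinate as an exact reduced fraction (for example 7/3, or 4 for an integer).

1. After x ≥ 2: [(2,2/3) (3,0) (11,1) (20,4) (19,14) (15,18) (13,19) (2,82/13)]
2. After x ≤ 17: [(2,2/3) (3,0) (11,1) (17,3) (17,16) (15,18) (13,19) (2,82/13)]
3. After y ≥ 12: [(17,12) (17,16) (15,18) (13,19) (104/15,12)]
4. After y ≤ 17: [(17,12) (17,16) (16,17) (169/15,17) (104/15,12)]
5. Canonical ring: [(104/15,12) (17,12) (17,16) (16,17) (169/15,17)]

Clipped polygon: [(104/15,12) (17,12) (17,16) (16,17) (169/15,17)]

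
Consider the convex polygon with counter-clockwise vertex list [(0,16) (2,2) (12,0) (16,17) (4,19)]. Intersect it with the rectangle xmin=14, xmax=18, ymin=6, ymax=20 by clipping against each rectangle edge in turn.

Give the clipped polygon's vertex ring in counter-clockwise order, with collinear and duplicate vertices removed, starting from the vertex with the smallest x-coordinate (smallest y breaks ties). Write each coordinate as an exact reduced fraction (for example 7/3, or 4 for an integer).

1. After x ≥ 14: [(14,17/2) (16,17) (14,52/3)]
2. After x ≤ 18: [(14,17/2) (16,17) (14,52/3)]
3. After y ≥ 6: [(14,17/2) (16,17) (14,52/3)]
4. After y ≤ 20: [(14,17/2) (16,17) (14,52/3)]
5. Canonical ring: [(14,17/2) (16,17) (14,52/3)]

Clipped polygon: [(14,17/2) (16,17) (14,52/3)]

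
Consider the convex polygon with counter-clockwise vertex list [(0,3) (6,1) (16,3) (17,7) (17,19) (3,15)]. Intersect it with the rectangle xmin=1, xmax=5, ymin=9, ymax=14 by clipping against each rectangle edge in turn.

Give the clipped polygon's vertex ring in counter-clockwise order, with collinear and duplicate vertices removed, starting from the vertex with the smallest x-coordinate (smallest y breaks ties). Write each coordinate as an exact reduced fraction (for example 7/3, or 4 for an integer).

Clipped polygon: [(3/2,9) (5,9) (5,14) (11/4,14)]

1. After x ≥ 1: [(1,7) (1,8/3) (6,1) (16,3) (17,7) (17,19) (3,15)]
2. After x ≤ 5: [(1,7) (1,8/3) (5,4/3) (5,109/7) (3,15)]
3. After y ≥ 9: [(3/2,9) (5,9) (5,109/7) (3,15)]
4. After y ≤ 14: [(11/4,14) (3/2,9) (5,9) (5,14)]
5. Canonical ring: [(3/2,9) (5,9) (5,14) (11/4,14)]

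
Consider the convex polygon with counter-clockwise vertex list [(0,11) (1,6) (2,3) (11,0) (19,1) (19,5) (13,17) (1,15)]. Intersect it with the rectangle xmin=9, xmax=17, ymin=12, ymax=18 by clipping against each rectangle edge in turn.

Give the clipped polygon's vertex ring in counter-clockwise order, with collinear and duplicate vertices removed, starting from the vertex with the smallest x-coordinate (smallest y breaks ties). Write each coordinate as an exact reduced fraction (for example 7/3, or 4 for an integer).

1. After x ≥ 9: [(9,2/3) (11,0) (19,1) (19,5) (13,17) (9,49/3)]
2. After x ≤ 17: [(9,2/3) (11,0) (17,3/4) (17,9) (13,17) (9,49/3)]
3. After y ≥ 12: [(9,12) (31/2,12) (13,17) (9,49/3)]
4. After y ≤ 18: [(9,12) (31/2,12) (13,17) (9,49/3)]
5. Canonical ring: [(9,12) (31/2,12) (13,17) (9,49/3)]

Clipped polygon: [(9,12) (31/2,12) (13,17) (9,49/3)]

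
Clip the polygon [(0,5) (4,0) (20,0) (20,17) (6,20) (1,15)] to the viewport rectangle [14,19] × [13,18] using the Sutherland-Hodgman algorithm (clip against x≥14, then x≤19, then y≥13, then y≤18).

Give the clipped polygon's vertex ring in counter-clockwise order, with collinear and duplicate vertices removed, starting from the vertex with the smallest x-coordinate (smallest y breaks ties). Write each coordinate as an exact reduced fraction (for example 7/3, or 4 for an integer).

Clipped polygon: [(14,13) (19,13) (19,241/14) (46/3,18) (14,18)]

1. After x ≥ 14: [(14,0) (20,0) (20,17) (14,128/7)]
2. After x ≤ 19: [(14,0) (19,0) (19,241/14) (14,128/7)]
3. After y ≥ 13: [(14,13) (19,13) (19,241/14) (14,128/7)]
4. After y ≤ 18: [(14,18) (14,13) (19,13) (19,241/14) (46/3,18)]
5. Canonical ring: [(14,13) (19,13) (19,241/14) (46/3,18) (14,18)]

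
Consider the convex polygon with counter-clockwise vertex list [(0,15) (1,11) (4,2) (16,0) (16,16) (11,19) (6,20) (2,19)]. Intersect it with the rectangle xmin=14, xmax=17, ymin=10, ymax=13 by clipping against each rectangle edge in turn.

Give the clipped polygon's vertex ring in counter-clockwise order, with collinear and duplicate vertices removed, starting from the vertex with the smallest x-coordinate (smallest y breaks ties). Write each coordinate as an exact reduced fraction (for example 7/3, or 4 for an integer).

1. After x ≥ 14: [(14,1/3) (16,0) (16,16) (14,86/5)]
2. After x ≤ 17: [(14,1/3) (16,0) (16,16) (14,86/5)]
3. After y ≥ 10: [(14,10) (16,10) (16,16) (14,86/5)]
4. After y ≤ 13: [(14,13) (14,10) (16,10) (16,13)]
5. Canonical ring: [(14,10) (16,10) (16,13) (14,13)]

Clipped polygon: [(14,10) (16,10) (16,13) (14,13)]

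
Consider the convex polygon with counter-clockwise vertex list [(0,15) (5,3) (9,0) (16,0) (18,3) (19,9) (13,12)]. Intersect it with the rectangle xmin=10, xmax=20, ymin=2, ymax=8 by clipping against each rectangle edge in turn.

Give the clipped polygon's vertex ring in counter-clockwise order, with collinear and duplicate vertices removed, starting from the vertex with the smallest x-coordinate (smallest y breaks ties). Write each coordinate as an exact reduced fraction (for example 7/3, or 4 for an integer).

1. After x ≥ 10: [(10,165/13) (10,0) (16,0) (18,3) (19,9) (13,12)]
2. After x ≤ 20: [(10,165/13) (10,0) (16,0) (18,3) (19,9) (13,12)]
3. After y ≥ 2: [(10,165/13) (10,2) (52/3,2) (18,3) (19,9) (13,12)]
4. After y ≤ 8: [(10,8) (10,2) (52/3,2) (18,3) (113/6,8)]
5. Canonical ring: [(10,2) (52/3,2) (18,3) (113/6,8) (10,8)]

Clipped polygon: [(10,2) (52/3,2) (18,3) (113/6,8) (10,8)]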